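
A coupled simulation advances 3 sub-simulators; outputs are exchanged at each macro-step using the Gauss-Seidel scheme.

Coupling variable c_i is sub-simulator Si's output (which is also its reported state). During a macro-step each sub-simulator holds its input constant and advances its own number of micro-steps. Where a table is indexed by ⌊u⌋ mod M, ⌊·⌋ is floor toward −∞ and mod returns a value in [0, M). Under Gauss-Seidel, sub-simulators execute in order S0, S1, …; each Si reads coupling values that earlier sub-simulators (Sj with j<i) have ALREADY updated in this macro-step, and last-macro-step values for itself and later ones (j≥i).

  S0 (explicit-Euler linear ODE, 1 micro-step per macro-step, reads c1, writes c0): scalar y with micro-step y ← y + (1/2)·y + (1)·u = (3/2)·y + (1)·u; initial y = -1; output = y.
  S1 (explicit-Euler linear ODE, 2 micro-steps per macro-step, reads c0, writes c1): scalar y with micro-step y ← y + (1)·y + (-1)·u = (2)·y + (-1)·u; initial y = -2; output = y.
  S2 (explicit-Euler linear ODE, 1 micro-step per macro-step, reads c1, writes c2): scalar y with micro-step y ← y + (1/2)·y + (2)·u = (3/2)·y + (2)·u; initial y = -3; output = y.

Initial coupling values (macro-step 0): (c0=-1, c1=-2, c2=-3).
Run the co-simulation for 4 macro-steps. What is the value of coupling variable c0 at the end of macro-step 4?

c0 at macro-step 4 = 829/16

macro 1: S0 reads c1=-2 → after 1×micro: -7/2; S1 reads c0=-7/2 → after 2×micro: 5/2; S2 reads c1=5/2 → after 1×micro: 1/2 ⇒ (c0=-7/2, c1=5/2, c2=1/2)
macro 2: S0 reads c1=5/2 → after 1×micro: -11/4; S1 reads c0=-11/4 → after 2×micro: 73/4; S2 reads c1=73/4 → after 1×micro: 149/4 ⇒ (c0=-11/4, c1=73/4, c2=149/4)
macro 3: S0 reads c1=73/4 → after 1×micro: 113/8; S1 reads c0=113/8 → after 2×micro: 245/8; S2 reads c1=245/8 → after 1×micro: 937/8 ⇒ (c0=113/8, c1=245/8, c2=937/8)
macro 4: S0 reads c1=245/8 → after 1×micro: 829/16; S1 reads c0=829/16 → after 2×micro: -527/16; S2 reads c1=-527/16 → after 1×micro: 1757/16 ⇒ (c0=829/16, c1=-527/16, c2=1757/16)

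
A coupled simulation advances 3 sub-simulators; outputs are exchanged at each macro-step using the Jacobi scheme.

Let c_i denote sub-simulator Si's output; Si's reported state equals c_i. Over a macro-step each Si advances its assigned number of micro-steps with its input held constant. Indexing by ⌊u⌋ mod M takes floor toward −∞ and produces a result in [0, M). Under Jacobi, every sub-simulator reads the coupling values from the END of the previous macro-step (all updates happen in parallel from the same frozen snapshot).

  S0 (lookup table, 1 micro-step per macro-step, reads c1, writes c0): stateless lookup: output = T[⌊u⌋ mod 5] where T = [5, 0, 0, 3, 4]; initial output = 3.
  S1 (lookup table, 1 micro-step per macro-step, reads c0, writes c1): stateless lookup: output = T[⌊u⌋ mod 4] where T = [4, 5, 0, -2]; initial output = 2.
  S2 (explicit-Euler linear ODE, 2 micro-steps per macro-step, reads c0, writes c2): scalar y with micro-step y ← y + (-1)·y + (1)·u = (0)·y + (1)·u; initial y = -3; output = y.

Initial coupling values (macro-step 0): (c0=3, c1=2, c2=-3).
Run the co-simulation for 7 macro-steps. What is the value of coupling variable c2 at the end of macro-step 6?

macro 1: S0 reads c1=2 → after 1×micro: 0; S1 reads c0=3 → after 1×micro: -2; S2 reads c0=3 → after 2×micro: 3 ⇒ (c0=0, c1=-2, c2=3)
macro 2: S0 reads c1=-2 → after 1×micro: 3; S1 reads c0=0 → after 1×micro: 4; S2 reads c0=0 → after 2×micro: 0 ⇒ (c0=3, c1=4, c2=0)
macro 3: S0 reads c1=4 → after 1×micro: 4; S1 reads c0=3 → after 1×micro: -2; S2 reads c0=3 → after 2×micro: 3 ⇒ (c0=4, c1=-2, c2=3)
macro 4: S0 reads c1=-2 → after 1×micro: 3; S1 reads c0=4 → after 1×micro: 4; S2 reads c0=4 → after 2×micro: 4 ⇒ (c0=3, c1=4, c2=4)
macro 5: S0 reads c1=4 → after 1×micro: 4; S1 reads c0=3 → after 1×micro: -2; S2 reads c0=3 → after 2×micro: 3 ⇒ (c0=4, c1=-2, c2=3)
macro 6: S0 reads c1=-2 → after 1×micro: 3; S1 reads c0=4 → after 1×micro: 4; S2 reads c0=4 → after 2×micro: 4 ⇒ (c0=3, c1=4, c2=4)
macro 7: S0 reads c1=4 → after 1×micro: 4; S1 reads c0=3 → after 1×micro: -2; S2 reads c0=3 → after 2×micro: 3 ⇒ (c0=4, c1=-2, c2=3)

c2 at macro-step 6 = 4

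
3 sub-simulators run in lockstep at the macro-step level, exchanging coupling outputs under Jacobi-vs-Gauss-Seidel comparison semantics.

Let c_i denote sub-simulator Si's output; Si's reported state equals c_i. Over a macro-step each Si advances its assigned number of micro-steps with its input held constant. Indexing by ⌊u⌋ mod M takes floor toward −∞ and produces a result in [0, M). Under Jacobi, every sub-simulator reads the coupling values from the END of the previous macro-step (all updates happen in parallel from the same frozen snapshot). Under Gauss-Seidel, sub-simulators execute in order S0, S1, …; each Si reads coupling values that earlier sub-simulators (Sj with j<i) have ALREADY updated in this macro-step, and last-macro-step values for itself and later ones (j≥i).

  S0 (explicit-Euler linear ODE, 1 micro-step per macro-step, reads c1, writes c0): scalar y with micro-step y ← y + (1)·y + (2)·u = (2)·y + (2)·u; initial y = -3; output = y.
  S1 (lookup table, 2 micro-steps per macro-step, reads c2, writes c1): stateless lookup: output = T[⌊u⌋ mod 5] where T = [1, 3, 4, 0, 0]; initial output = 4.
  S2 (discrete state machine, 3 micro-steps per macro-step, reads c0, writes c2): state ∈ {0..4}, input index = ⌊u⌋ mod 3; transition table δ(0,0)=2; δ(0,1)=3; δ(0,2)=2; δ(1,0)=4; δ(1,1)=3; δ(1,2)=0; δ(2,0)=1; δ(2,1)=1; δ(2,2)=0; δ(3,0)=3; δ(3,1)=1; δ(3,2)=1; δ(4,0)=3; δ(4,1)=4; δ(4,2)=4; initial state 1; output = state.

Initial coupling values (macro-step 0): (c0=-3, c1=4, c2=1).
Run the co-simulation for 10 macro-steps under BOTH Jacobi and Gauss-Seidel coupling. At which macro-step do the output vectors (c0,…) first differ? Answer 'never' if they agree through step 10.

first divergence at macro-step: 1

[Jacobi] macro 1: S0 reads c1=4 → after 1×micro: 2; S1 reads c2=1 → after 2×micro: 3; S2 reads c0=-3 → after 3×micro: 3 ⇒ (c0=2, c1=3, c2=3)
[Jacobi] macro 2: S0 reads c1=3 → after 1×micro: 10; S1 reads c2=3 → after 2×micro: 0; S2 reads c0=2 → after 3×micro: 2 ⇒ (c0=10, c1=0, c2=2)
[Jacobi] macro 3: S0 reads c1=0 → after 1×micro: 20; S1 reads c2=2 → after 2×micro: 4; S2 reads c0=10 → after 3×micro: 1 ⇒ (c0=20, c1=4, c2=1)
[Jacobi] macro 4: S0 reads c1=4 → after 1×micro: 48; S1 reads c2=1 → after 2×micro: 3; S2 reads c0=20 → after 3×micro: 0 ⇒ (c0=48, c1=3, c2=0)
[Jacobi] macro 5: S0 reads c1=3 → after 1×micro: 102; S1 reads c2=0 → after 2×micro: 1; S2 reads c0=48 → after 3×micro: 4 ⇒ (c0=102, c1=1, c2=4)
[Jacobi] macro 6: S0 reads c1=1 → after 1×micro: 206; S1 reads c2=4 → after 2×micro: 0; S2 reads c0=102 → after 3×micro: 3 ⇒ (c0=206, c1=0, c2=3)
[Jacobi] macro 7: S0 reads c1=0 → after 1×micro: 412; S1 reads c2=3 → after 2×micro: 0; S2 reads c0=206 → after 3×micro: 2 ⇒ (c0=412, c1=0, c2=2)
[Jacobi] macro 8: S0 reads c1=0 → after 1×micro: 824; S1 reads c2=2 → after 2×micro: 4; S2 reads c0=412 → after 3×micro: 1 ⇒ (c0=824, c1=4, c2=1)
[Jacobi] macro 9: S0 reads c1=4 → after 1×micro: 1656; S1 reads c2=1 → after 2×micro: 3; S2 reads c0=824 → after 3×micro: 0 ⇒ (c0=1656, c1=3, c2=0)
[Jacobi] macro 10: S0 reads c1=3 → after 1×micro: 3318; S1 reads c2=0 → after 2×micro: 1; S2 reads c0=1656 → after 3×micro: 4 ⇒ (c0=3318, c1=1, c2=4)
[Gauss-Seidel] macro 1: S0 reads c1=4 → after 1×micro: 2; S1 reads c2=1 → after 2×micro: 3; S2 reads c0=2 → after 3×micro: 0 ⇒ (c0=2, c1=3, c2=0)
[Gauss-Seidel] macro 2: S0 reads c1=3 → after 1×micro: 10; S1 reads c2=0 → after 2×micro: 1; S2 reads c0=10 → after 3×micro: 3 ⇒ (c0=10, c1=1, c2=3)
[Gauss-Seidel] macro 3: S0 reads c1=1 → after 1×micro: 22; S1 reads c2=3 → after 2×micro: 0; S2 reads c0=22 → after 3×micro: 1 ⇒ (c0=22, c1=0, c2=1)
[Gauss-Seidel] macro 4: S0 reads c1=0 → after 1×micro: 44; S1 reads c2=1 → after 2×micro: 3; S2 reads c0=44 → after 3×micro: 0 ⇒ (c0=44, c1=3, c2=0)
[Gauss-Seidel] macro 5: S0 reads c1=3 → after 1×micro: 94; S1 reads c2=0 → after 2×micro: 1; S2 reads c0=94 → after 3×micro: 3 ⇒ (c0=94, c1=1, c2=3)
[Gauss-Seidel] macro 6: S0 reads c1=1 → after 1×micro: 190; S1 reads c2=3 → after 2×micro: 0; S2 reads c0=190 → after 3×micro: 1 ⇒ (c0=190, c1=0, c2=1)
[Gauss-Seidel] macro 7: S0 reads c1=0 → after 1×micro: 380; S1 reads c2=1 → after 2×micro: 3; S2 reads c0=380 → after 3×micro: 0 ⇒ (c0=380, c1=3, c2=0)
[Gauss-Seidel] macro 8: S0 reads c1=3 → after 1×micro: 766; S1 reads c2=0 → after 2×micro: 1; S2 reads c0=766 → after 3×micro: 3 ⇒ (c0=766, c1=1, c2=3)
[Gauss-Seidel] macro 9: S0 reads c1=1 → after 1×micro: 1534; S1 reads c2=3 → after 2×micro: 0; S2 reads c0=1534 → after 3×micro: 1 ⇒ (c0=1534, c1=0, c2=1)
[Gauss-Seidel] macro 10: S0 reads c1=0 → after 1×micro: 3068; S1 reads c2=1 → after 2×micro: 3; S2 reads c0=3068 → after 3×micro: 0 ⇒ (c0=3068, c1=3, c2=0)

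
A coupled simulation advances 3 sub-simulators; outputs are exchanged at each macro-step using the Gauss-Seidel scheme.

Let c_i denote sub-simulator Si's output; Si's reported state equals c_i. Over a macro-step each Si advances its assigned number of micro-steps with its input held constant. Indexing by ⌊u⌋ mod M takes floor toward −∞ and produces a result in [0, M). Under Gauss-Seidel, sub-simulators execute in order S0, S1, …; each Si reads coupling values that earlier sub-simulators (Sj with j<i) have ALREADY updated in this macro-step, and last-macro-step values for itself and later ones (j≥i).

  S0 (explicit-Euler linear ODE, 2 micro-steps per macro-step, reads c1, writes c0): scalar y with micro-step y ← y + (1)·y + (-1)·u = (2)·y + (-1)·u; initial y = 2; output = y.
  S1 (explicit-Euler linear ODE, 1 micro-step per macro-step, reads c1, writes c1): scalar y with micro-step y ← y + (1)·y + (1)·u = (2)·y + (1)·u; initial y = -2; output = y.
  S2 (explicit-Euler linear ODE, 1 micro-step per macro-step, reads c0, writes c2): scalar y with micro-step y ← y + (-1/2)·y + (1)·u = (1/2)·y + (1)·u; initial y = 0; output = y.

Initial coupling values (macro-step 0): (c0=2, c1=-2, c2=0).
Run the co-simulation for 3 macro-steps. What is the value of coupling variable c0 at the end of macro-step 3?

macro 1: S0 reads c1=-2 → after 2×micro: 14; S1 reads c1=-2 → after 1×micro: -6; S2 reads c0=14 → after 1×micro: 14 ⇒ (c0=14, c1=-6, c2=14)
macro 2: S0 reads c1=-6 → after 2×micro: 74; S1 reads c1=-6 → after 1×micro: -18; S2 reads c0=74 → after 1×micro: 81 ⇒ (c0=74, c1=-18, c2=81)
macro 3: S0 reads c1=-18 → after 2×micro: 350; S1 reads c1=-18 → after 1×micro: -54; S2 reads c0=350 → after 1×micro: 781/2 ⇒ (c0=350, c1=-54, c2=781/2)

c0 at macro-step 3 = 350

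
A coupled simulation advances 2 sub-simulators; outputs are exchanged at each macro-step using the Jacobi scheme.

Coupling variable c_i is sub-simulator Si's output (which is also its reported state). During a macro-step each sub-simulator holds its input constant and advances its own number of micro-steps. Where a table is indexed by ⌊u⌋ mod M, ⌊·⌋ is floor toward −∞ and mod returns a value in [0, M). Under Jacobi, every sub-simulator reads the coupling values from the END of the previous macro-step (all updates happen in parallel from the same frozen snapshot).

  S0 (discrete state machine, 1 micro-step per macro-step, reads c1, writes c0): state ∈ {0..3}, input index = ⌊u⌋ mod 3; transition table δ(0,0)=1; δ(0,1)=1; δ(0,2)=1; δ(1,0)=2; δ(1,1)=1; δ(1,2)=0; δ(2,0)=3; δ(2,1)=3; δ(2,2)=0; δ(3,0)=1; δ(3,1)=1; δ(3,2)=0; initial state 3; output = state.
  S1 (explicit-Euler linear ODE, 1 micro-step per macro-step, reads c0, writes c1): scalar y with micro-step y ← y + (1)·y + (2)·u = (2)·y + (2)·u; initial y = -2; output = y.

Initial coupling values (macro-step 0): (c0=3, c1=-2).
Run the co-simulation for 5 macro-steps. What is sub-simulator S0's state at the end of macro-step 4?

S0 state at macro-step 4 = 2

macro 1: S0 reads c1=-2 → after 1×micro: 1; S1 reads c0=3 → after 1×micro: 2 ⇒ (c0=1, c1=2)
macro 2: S0 reads c1=2 → after 1×micro: 0; S1 reads c0=1 → after 1×micro: 6 ⇒ (c0=0, c1=6)
macro 3: S0 reads c1=6 → after 1×micro: 1; S1 reads c0=0 → after 1×micro: 12 ⇒ (c0=1, c1=12)
macro 4: S0 reads c1=12 → after 1×micro: 2; S1 reads c0=1 → after 1×micro: 26 ⇒ (c0=2, c1=26)
macro 5: S0 reads c1=26 → after 1×micro: 0; S1 reads c0=2 → after 1×micro: 56 ⇒ (c0=0, c1=56)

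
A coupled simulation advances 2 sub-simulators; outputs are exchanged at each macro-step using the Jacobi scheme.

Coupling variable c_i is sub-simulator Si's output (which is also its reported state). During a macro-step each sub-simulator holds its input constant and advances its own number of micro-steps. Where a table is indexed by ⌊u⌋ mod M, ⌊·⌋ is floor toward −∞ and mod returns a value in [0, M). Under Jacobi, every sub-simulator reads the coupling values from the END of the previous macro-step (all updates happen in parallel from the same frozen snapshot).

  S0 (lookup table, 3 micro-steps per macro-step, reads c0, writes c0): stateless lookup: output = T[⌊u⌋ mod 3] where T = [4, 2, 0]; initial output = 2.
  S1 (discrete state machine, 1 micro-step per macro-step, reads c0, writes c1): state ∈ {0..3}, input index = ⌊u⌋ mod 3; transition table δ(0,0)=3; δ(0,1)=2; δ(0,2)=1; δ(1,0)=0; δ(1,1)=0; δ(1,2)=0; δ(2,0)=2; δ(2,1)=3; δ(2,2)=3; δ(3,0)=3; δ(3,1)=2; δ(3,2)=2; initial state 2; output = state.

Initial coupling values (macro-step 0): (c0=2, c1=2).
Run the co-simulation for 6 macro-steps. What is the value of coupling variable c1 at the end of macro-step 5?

macro 1: S0 reads c0=2 → after 3×micro: 0; S1 reads c0=2 → after 1×micro: 3 ⇒ (c0=0, c1=3)
macro 2: S0 reads c0=0 → after 3×micro: 4; S1 reads c0=0 → after 1×micro: 3 ⇒ (c0=4, c1=3)
macro 3: S0 reads c0=4 → after 3×micro: 2; S1 reads c0=4 → after 1×micro: 2 ⇒ (c0=2, c1=2)
macro 4: S0 reads c0=2 → after 3×micro: 0; S1 reads c0=2 → after 1×micro: 3 ⇒ (c0=0, c1=3)
macro 5: S0 reads c0=0 → after 3×micro: 4; S1 reads c0=0 → after 1×micro: 3 ⇒ (c0=4, c1=3)
macro 6: S0 reads c0=4 → after 3×micro: 2; S1 reads c0=4 → after 1×micro: 2 ⇒ (c0=2, c1=2)

c1 at macro-step 5 = 3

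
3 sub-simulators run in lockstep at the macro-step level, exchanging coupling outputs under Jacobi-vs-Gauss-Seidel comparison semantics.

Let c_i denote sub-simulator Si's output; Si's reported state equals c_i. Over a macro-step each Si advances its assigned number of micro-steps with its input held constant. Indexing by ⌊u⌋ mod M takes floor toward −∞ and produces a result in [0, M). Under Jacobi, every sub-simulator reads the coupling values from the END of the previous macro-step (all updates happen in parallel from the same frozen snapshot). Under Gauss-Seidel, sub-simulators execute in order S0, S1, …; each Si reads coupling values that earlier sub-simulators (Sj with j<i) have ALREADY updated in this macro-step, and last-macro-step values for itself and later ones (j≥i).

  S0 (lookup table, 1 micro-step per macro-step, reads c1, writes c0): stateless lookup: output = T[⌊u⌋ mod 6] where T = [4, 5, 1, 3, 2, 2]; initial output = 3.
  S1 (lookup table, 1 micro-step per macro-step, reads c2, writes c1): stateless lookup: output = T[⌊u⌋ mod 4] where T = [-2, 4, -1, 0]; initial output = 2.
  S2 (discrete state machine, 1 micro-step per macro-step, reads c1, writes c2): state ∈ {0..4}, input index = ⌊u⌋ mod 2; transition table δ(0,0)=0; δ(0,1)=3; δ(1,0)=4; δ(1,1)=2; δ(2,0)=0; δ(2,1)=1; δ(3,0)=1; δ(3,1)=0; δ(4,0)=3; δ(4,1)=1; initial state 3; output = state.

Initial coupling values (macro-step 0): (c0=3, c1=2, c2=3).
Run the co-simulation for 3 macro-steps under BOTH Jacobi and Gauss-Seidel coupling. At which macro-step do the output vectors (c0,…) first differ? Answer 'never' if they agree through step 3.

first divergence at macro-step: never

[Jacobi] macro 1: S0 reads c1=2 → after 1×micro: 1; S1 reads c2=3 → after 1×micro: 0; S2 reads c1=2 → after 1×micro: 1 ⇒ (c0=1, c1=0, c2=1)
[Jacobi] macro 2: S0 reads c1=0 → after 1×micro: 4; S1 reads c2=1 → after 1×micro: 4; S2 reads c1=0 → after 1×micro: 4 ⇒ (c0=4, c1=4, c2=4)
[Jacobi] macro 3: S0 reads c1=4 → after 1×micro: 2; S1 reads c2=4 → after 1×micro: -2; S2 reads c1=4 → after 1×micro: 3 ⇒ (c0=2, c1=-2, c2=3)
[Gauss-Seidel] macro 1: S0 reads c1=2 → after 1×micro: 1; S1 reads c2=3 → after 1×micro: 0; S2 reads c1=0 → after 1×micro: 1 ⇒ (c0=1, c1=0, c2=1)
[Gauss-Seidel] macro 2: S0 reads c1=0 → after 1×micro: 4; S1 reads c2=1 → after 1×micro: 4; S2 reads c1=4 → after 1×micro: 4 ⇒ (c0=4, c1=4, c2=4)
[Gauss-Seidel] macro 3: S0 reads c1=4 → after 1×micro: 2; S1 reads c2=4 → after 1×micro: -2; S2 reads c1=-2 → after 1×micro: 3 ⇒ (c0=2, c1=-2, c2=3)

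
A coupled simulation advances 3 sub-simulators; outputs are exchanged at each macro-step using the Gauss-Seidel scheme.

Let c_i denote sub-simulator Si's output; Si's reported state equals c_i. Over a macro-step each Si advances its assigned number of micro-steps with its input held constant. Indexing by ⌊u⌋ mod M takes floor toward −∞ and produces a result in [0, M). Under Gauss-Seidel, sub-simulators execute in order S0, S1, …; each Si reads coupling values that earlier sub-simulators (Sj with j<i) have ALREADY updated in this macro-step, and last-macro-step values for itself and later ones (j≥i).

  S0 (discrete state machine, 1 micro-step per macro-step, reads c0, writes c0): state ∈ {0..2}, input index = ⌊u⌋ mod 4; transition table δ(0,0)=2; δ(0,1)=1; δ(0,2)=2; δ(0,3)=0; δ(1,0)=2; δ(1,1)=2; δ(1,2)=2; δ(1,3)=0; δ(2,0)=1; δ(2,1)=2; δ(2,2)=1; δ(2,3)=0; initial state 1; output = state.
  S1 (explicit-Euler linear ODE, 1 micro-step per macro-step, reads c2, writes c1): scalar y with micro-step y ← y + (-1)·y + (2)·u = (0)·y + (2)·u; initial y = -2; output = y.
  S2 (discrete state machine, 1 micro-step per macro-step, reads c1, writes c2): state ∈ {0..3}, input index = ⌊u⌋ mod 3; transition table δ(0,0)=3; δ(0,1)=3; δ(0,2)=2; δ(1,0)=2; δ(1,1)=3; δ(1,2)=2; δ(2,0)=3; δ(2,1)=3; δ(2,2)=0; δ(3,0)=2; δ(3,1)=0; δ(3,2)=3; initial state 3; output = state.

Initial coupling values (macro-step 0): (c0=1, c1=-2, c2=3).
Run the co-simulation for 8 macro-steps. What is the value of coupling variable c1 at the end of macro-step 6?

macro 1: S0 reads c0=1 → after 1×micro: 2; S1 reads c2=3 → after 1×micro: 6; S2 reads c1=6 → after 1×micro: 2 ⇒ (c0=2, c1=6, c2=2)
macro 2: S0 reads c0=2 → after 1×micro: 1; S1 reads c2=2 → after 1×micro: 4; S2 reads c1=4 → after 1×micro: 3 ⇒ (c0=1, c1=4, c2=3)
macro 3: S0 reads c0=1 → after 1×micro: 2; S1 reads c2=3 → after 1×micro: 6; S2 reads c1=6 → after 1×micro: 2 ⇒ (c0=2, c1=6, c2=2)
macro 4: S0 reads c0=2 → after 1×micro: 1; S1 reads c2=2 → after 1×micro: 4; S2 reads c1=4 → after 1×micro: 3 ⇒ (c0=1, c1=4, c2=3)
macro 5: S0 reads c0=1 → after 1×micro: 2; S1 reads c2=3 → after 1×micro: 6; S2 reads c1=6 → after 1×micro: 2 ⇒ (c0=2, c1=6, c2=2)
macro 6: S0 reads c0=2 → after 1×micro: 1; S1 reads c2=2 → after 1×micro: 4; S2 reads c1=4 → after 1×micro: 3 ⇒ (c0=1, c1=4, c2=3)
macro 7: S0 reads c0=1 → after 1×micro: 2; S1 reads c2=3 → after 1×micro: 6; S2 reads c1=6 → after 1×micro: 2 ⇒ (c0=2, c1=6, c2=2)
macro 8: S0 reads c0=2 → after 1×micro: 1; S1 reads c2=2 → after 1×micro: 4; S2 reads c1=4 → after 1×micro: 3 ⇒ (c0=1, c1=4, c2=3)

c1 at macro-step 6 = 4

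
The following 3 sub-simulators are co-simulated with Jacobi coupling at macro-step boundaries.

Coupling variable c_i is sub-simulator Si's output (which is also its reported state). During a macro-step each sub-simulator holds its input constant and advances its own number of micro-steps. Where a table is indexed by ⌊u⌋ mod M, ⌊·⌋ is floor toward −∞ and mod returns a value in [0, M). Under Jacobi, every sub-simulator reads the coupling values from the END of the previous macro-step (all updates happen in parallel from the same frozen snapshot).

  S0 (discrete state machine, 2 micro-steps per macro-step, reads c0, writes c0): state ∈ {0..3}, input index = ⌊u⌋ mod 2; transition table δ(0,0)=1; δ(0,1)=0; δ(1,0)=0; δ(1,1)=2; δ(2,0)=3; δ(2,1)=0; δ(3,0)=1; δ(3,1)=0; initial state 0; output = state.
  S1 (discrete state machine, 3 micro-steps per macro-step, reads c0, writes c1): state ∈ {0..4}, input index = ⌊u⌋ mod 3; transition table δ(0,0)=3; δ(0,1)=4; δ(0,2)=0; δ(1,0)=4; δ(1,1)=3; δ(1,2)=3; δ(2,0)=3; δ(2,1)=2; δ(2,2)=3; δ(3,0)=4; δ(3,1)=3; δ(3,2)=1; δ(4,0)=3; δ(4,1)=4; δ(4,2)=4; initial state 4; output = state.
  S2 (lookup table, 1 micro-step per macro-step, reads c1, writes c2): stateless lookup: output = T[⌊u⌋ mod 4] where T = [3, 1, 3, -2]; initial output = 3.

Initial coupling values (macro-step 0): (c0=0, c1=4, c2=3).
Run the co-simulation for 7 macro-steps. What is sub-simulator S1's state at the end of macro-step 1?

S1 state at macro-step 1 = 3

macro 1: S0 reads c0=0 → after 2×micro: 0; S1 reads c0=0 → after 3×micro: 3; S2 reads c1=4 → after 1×micro: 3 ⇒ (c0=0, c1=3, c2=3)
macro 2: S0 reads c0=0 → after 2×micro: 0; S1 reads c0=0 → after 3×micro: 4; S2 reads c1=3 → after 1×micro: -2 ⇒ (c0=0, c1=4, c2=-2)
macro 3: S0 reads c0=0 → after 2×micro: 0; S1 reads c0=0 → after 3×micro: 3; S2 reads c1=4 → after 1×micro: 3 ⇒ (c0=0, c1=3, c2=3)
macro 4: S0 reads c0=0 → after 2×micro: 0; S1 reads c0=0 → after 3×micro: 4; S2 reads c1=3 → after 1×micro: -2 ⇒ (c0=0, c1=4, c2=-2)
macro 5: S0 reads c0=0 → after 2×micro: 0; S1 reads c0=0 → after 3×micro: 3; S2 reads c1=4 → after 1×micro: 3 ⇒ (c0=0, c1=3, c2=3)
macro 6: S0 reads c0=0 → after 2×micro: 0; S1 reads c0=0 → after 3×micro: 4; S2 reads c1=3 → after 1×micro: -2 ⇒ (c0=0, c1=4, c2=-2)
macro 7: S0 reads c0=0 → after 2×micro: 0; S1 reads c0=0 → after 3×micro: 3; S2 reads c1=4 → after 1×micro: 3 ⇒ (c0=0, c1=3, c2=3)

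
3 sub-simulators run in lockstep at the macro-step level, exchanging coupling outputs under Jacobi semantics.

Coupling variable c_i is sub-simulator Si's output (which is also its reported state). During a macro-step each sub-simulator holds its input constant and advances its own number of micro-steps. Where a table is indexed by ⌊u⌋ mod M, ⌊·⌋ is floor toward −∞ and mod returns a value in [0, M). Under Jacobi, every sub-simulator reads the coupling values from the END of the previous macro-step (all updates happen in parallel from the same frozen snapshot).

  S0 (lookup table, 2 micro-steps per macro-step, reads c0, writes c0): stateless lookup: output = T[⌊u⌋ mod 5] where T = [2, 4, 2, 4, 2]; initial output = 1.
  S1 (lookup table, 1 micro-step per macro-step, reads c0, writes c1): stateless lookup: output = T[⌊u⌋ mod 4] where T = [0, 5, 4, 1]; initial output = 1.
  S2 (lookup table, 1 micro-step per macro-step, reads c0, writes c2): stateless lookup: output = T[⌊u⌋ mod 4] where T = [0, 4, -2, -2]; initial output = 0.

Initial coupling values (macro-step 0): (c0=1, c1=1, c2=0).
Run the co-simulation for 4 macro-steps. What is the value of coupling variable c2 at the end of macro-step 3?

c2 at macro-step 3 = -2

macro 1: S0 reads c0=1 → after 2×micro: 4; S1 reads c0=1 → after 1×micro: 5; S2 reads c0=1 → after 1×micro: 4 ⇒ (c0=4, c1=5, c2=4)
macro 2: S0 reads c0=4 → after 2×micro: 2; S1 reads c0=4 → after 1×micro: 0; S2 reads c0=4 → after 1×micro: 0 ⇒ (c0=2, c1=0, c2=0)
macro 3: S0 reads c0=2 → after 2×micro: 2; S1 reads c0=2 → after 1×micro: 4; S2 reads c0=2 → after 1×micro: -2 ⇒ (c0=2, c1=4, c2=-2)
macro 4: S0 reads c0=2 → after 2×micro: 2; S1 reads c0=2 → after 1×micro: 4; S2 reads c0=2 → after 1×micro: -2 ⇒ (c0=2, c1=4, c2=-2)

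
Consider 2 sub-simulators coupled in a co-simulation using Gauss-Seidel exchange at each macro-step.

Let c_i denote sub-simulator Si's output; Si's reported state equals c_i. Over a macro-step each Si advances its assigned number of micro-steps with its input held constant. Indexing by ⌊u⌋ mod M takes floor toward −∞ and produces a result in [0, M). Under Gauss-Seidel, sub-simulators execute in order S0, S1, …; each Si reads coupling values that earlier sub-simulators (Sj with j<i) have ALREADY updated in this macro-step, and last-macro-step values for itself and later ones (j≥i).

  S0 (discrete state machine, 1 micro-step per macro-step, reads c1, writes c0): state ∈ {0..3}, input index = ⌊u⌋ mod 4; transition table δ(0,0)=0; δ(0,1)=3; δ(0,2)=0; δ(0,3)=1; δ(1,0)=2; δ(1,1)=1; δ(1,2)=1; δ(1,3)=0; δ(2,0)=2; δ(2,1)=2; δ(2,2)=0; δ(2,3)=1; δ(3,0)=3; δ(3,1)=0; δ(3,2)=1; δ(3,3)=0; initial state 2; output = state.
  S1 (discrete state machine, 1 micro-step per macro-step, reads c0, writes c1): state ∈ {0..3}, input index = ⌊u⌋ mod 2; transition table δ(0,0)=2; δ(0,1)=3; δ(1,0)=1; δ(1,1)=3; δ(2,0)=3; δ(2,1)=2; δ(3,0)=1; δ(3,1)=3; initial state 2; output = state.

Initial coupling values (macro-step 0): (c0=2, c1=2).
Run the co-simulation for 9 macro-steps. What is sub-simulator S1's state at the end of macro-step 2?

macro 1: S0 reads c1=2 → after 1×micro: 0; S1 reads c0=0 → after 1×micro: 3 ⇒ (c0=0, c1=3)
macro 2: S0 reads c1=3 → after 1×micro: 1; S1 reads c0=1 → after 1×micro: 3 ⇒ (c0=1, c1=3)
macro 3: S0 reads c1=3 → after 1×micro: 0; S1 reads c0=0 → after 1×micro: 1 ⇒ (c0=0, c1=1)
macro 4: S0 reads c1=1 → after 1×micro: 3; S1 reads c0=3 → after 1×micro: 3 ⇒ (c0=3, c1=3)
macro 5: S0 reads c1=3 → after 1×micro: 0; S1 reads c0=0 → after 1×micro: 1 ⇒ (c0=0, c1=1)
macro 6: S0 reads c1=1 → after 1×micro: 3; S1 reads c0=3 → after 1×micro: 3 ⇒ (c0=3, c1=3)
macro 7: S0 reads c1=3 → after 1×micro: 0; S1 reads c0=0 → after 1×micro: 1 ⇒ (c0=0, c1=1)
macro 8: S0 reads c1=1 → after 1×micro: 3; S1 reads c0=3 → after 1×micro: 3 ⇒ (c0=3, c1=3)
macro 9: S0 reads c1=3 → after 1×micro: 0; S1 reads c0=0 → after 1×micro: 1 ⇒ (c0=0, c1=1)

S1 state at macro-step 2 = 3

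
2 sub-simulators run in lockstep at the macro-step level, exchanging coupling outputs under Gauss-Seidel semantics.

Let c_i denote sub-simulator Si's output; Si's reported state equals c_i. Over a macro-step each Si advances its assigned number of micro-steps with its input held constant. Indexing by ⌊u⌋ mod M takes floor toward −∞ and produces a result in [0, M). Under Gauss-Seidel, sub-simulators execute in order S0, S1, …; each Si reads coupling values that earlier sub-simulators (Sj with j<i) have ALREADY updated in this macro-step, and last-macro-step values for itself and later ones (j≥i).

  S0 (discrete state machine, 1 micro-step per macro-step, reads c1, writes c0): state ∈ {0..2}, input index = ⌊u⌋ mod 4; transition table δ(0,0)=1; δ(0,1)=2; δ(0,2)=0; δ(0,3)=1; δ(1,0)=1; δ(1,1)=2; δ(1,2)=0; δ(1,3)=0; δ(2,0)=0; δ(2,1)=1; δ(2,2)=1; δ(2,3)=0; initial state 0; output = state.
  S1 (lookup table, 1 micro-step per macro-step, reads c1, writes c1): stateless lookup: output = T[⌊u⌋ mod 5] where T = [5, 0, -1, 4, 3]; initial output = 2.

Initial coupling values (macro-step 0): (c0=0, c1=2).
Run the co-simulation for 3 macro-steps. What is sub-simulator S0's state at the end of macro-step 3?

macro 1: S0 reads c1=2 → after 1×micro: 0; S1 reads c1=2 → after 1×micro: -1 ⇒ (c0=0, c1=-1)
macro 2: S0 reads c1=-1 → after 1×micro: 1; S1 reads c1=-1 → after 1×micro: 3 ⇒ (c0=1, c1=3)
macro 3: S0 reads c1=3 → after 1×micro: 0; S1 reads c1=3 → after 1×micro: 4 ⇒ (c0=0, c1=4)

S0 state at macro-step 3 = 0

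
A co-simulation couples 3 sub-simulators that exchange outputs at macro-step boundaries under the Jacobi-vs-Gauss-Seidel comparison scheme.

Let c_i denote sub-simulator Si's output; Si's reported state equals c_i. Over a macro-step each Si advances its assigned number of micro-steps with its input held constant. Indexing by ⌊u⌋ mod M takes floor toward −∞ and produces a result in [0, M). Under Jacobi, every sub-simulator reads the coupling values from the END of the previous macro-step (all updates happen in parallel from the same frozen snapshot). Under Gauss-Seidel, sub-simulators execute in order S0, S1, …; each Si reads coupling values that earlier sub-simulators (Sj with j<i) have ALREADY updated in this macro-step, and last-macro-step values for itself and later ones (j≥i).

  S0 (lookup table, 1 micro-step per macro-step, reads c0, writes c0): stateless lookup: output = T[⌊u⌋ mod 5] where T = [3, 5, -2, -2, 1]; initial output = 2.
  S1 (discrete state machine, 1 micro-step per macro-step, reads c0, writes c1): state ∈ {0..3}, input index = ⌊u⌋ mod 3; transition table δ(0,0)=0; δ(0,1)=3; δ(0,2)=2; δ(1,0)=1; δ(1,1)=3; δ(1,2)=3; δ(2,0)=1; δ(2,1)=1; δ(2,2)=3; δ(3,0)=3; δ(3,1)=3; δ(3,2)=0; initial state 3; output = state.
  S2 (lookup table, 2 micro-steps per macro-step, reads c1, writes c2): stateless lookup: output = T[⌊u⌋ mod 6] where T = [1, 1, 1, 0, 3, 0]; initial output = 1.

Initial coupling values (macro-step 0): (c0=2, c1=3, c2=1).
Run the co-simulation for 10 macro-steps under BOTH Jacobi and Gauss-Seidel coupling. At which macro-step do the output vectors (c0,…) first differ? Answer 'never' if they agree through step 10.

first divergence at macro-step: 1

[Jacobi] macro 1: S0 reads c0=2 → after 1×micro: -2; S1 reads c0=2 → after 1×micro: 0; S2 reads c1=3 → after 2×micro: 0 ⇒ (c0=-2, c1=0, c2=0)
[Jacobi] macro 2: S0 reads c0=-2 → after 1×micro: -2; S1 reads c0=-2 → after 1×micro: 3; S2 reads c1=0 → after 2×micro: 1 ⇒ (c0=-2, c1=3, c2=1)
[Jacobi] macro 3: S0 reads c0=-2 → after 1×micro: -2; S1 reads c0=-2 → after 1×micro: 3; S2 reads c1=3 → after 2×micro: 0 ⇒ (c0=-2, c1=3, c2=0)
[Jacobi] macro 4: S0 reads c0=-2 → after 1×micro: -2; S1 reads c0=-2 → after 1×micro: 3; S2 reads c1=3 → after 2×micro: 0 ⇒ (c0=-2, c1=3, c2=0)
[Jacobi] macro 5: S0 reads c0=-2 → after 1×micro: -2; S1 reads c0=-2 → after 1×micro: 3; S2 reads c1=3 → after 2×micro: 0 ⇒ (c0=-2, c1=3, c2=0)
[Jacobi] macro 6: S0 reads c0=-2 → after 1×micro: -2; S1 reads c0=-2 → after 1×micro: 3; S2 reads c1=3 → after 2×micro: 0 ⇒ (c0=-2, c1=3, c2=0)
[Jacobi] macro 7: S0 reads c0=-2 → after 1×micro: -2; S1 reads c0=-2 → after 1×micro: 3; S2 reads c1=3 → after 2×micro: 0 ⇒ (c0=-2, c1=3, c2=0)
[Jacobi] macro 8: S0 reads c0=-2 → after 1×micro: -2; S1 reads c0=-2 → after 1×micro: 3; S2 reads c1=3 → after 2×micro: 0 ⇒ (c0=-2, c1=3, c2=0)
[Jacobi] macro 9: S0 reads c0=-2 → after 1×micro: -2; S1 reads c0=-2 → after 1×micro: 3; S2 reads c1=3 → after 2×micro: 0 ⇒ (c0=-2, c1=3, c2=0)
[Jacobi] macro 10: S0 reads c0=-2 → after 1×micro: -2; S1 reads c0=-2 → after 1×micro: 3; S2 reads c1=3 → after 2×micro: 0 ⇒ (c0=-2, c1=3, c2=0)
[Gauss-Seidel] macro 1: S0 reads c0=2 → after 1×micro: -2; S1 reads c0=-2 → after 1×micro: 3; S2 reads c1=3 → after 2×micro: 0 ⇒ (c0=-2, c1=3, c2=0)
[Gauss-Seidel] macro 2: S0 reads c0=-2 → after 1×micro: -2; S1 reads c0=-2 → after 1×micro: 3; S2 reads c1=3 → after 2×micro: 0 ⇒ (c0=-2, c1=3, c2=0)
[Gauss-Seidel] macro 3: S0 reads c0=-2 → after 1×micro: -2; S1 reads c0=-2 → after 1×micro: 3; S2 reads c1=3 → after 2×micro: 0 ⇒ (c0=-2, c1=3, c2=0)
[Gauss-Seidel] macro 4: S0 reads c0=-2 → after 1×micro: -2; S1 reads c0=-2 → after 1×micro: 3; S2 reads c1=3 → after 2×micro: 0 ⇒ (c0=-2, c1=3, c2=0)
[Gauss-Seidel] macro 5: S0 reads c0=-2 → after 1×micro: -2; S1 reads c0=-2 → after 1×micro: 3; S2 reads c1=3 → after 2×micro: 0 ⇒ (c0=-2, c1=3, c2=0)
[Gauss-Seidel] macro 6: S0 reads c0=-2 → after 1×micro: -2; S1 reads c0=-2 → after 1×micro: 3; S2 reads c1=3 → after 2×micro: 0 ⇒ (c0=-2, c1=3, c2=0)
[Gauss-Seidel] macro 7: S0 reads c0=-2 → after 1×micro: -2; S1 reads c0=-2 → after 1×micro: 3; S2 reads c1=3 → after 2×micro: 0 ⇒ (c0=-2, c1=3, c2=0)
[Gauss-Seidel] macro 8: S0 reads c0=-2 → after 1×micro: -2; S1 reads c0=-2 → after 1×micro: 3; S2 reads c1=3 → after 2×micro: 0 ⇒ (c0=-2, c1=3, c2=0)
[Gauss-Seidel] macro 9: S0 reads c0=-2 → after 1×micro: -2; S1 reads c0=-2 → after 1×micro: 3; S2 reads c1=3 → after 2×micro: 0 ⇒ (c0=-2, c1=3, c2=0)
[Gauss-Seidel] macro 10: S0 reads c0=-2 → after 1×micro: -2; S1 reads c0=-2 → after 1×micro: 3; S2 reads c1=3 → after 2×micro: 0 ⇒ (c0=-2, c1=3, c2=0)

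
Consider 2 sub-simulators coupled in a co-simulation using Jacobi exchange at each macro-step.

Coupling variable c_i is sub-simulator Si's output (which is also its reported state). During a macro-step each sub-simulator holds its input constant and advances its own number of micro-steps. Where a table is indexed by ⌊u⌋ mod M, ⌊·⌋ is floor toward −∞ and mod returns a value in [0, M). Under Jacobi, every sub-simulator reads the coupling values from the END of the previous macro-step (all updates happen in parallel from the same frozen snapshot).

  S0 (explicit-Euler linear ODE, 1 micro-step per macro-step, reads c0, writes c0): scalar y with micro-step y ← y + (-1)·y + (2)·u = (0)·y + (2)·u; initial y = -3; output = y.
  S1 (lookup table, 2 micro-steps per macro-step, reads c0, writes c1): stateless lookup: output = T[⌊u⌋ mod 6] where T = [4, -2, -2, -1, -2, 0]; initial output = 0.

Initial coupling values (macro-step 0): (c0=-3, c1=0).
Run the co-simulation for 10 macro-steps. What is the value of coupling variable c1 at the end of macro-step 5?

macro 1: S0 reads c0=-3 → after 1×micro: -6; S1 reads c0=-3 → after 2×micro: -1 ⇒ (c0=-6, c1=-1)
macro 2: S0 reads c0=-6 → after 1×micro: -12; S1 reads c0=-6 → after 2×micro: 4 ⇒ (c0=-12, c1=4)
macro 3: S0 reads c0=-12 → after 1×micro: -24; S1 reads c0=-12 → after 2×micro: 4 ⇒ (c0=-24, c1=4)
macro 4: S0 reads c0=-24 → after 1×micro: -48; S1 reads c0=-24 → after 2×micro: 4 ⇒ (c0=-48, c1=4)
macro 5: S0 reads c0=-48 → after 1×micro: -96; S1 reads c0=-48 → after 2×micro: 4 ⇒ (c0=-96, c1=4)
macro 6: S0 reads c0=-96 → after 1×micro: -192; S1 reads c0=-96 → after 2×micro: 4 ⇒ (c0=-192, c1=4)
macro 7: S0 reads c0=-192 → after 1×micro: -384; S1 reads c0=-192 → after 2×micro: 4 ⇒ (c0=-384, c1=4)
macro 8: S0 reads c0=-384 → after 1×micro: -768; S1 reads c0=-384 → after 2×micro: 4 ⇒ (c0=-768, c1=4)
macro 9: S0 reads c0=-768 → after 1×micro: -1536; S1 reads c0=-768 → after 2×micro: 4 ⇒ (c0=-1536, c1=4)
macro 10: S0 reads c0=-1536 → after 1×micro: -3072; S1 reads c0=-1536 → after 2×micro: 4 ⇒ (c0=-3072, c1=4)

c1 at macro-step 5 = 4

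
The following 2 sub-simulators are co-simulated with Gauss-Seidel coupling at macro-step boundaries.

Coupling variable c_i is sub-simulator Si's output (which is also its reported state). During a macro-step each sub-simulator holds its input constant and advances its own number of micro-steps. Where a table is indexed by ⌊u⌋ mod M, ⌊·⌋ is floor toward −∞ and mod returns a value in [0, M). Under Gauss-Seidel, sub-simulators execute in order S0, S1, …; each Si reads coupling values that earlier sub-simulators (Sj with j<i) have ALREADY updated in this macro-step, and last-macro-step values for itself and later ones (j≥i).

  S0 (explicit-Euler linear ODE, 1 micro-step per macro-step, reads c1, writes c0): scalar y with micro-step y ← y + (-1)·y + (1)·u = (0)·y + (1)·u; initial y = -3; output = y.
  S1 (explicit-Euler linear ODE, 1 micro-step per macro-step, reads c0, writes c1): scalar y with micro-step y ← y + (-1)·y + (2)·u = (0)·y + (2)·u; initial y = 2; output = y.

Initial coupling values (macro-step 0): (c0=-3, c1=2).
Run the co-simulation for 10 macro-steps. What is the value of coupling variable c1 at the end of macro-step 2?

c1 at macro-step 2 = 8

macro 1: S0 reads c1=2 → after 1×micro: 2; S1 reads c0=2 → after 1×micro: 4 ⇒ (c0=2, c1=4)
macro 2: S0 reads c1=4 → after 1×micro: 4; S1 reads c0=4 → after 1×micro: 8 ⇒ (c0=4, c1=8)
macro 3: S0 reads c1=8 → after 1×micro: 8; S1 reads c0=8 → after 1×micro: 16 ⇒ (c0=8, c1=16)
macro 4: S0 reads c1=16 → after 1×micro: 16; S1 reads c0=16 → after 1×micro: 32 ⇒ (c0=16, c1=32)
macro 5: S0 reads c1=32 → after 1×micro: 32; S1 reads c0=32 → after 1×micro: 64 ⇒ (c0=32, c1=64)
macro 6: S0 reads c1=64 → after 1×micro: 64; S1 reads c0=64 → after 1×micro: 128 ⇒ (c0=64, c1=128)
macro 7: S0 reads c1=128 → after 1×micro: 128; S1 reads c0=128 → after 1×micro: 256 ⇒ (c0=128, c1=256)
macro 8: S0 reads c1=256 → after 1×micro: 256; S1 reads c0=256 → after 1×micro: 512 ⇒ (c0=256, c1=512)
macro 9: S0 reads c1=512 → after 1×micro: 512; S1 reads c0=512 → after 1×micro: 1024 ⇒ (c0=512, c1=1024)
macro 10: S0 reads c1=1024 → after 1×micro: 1024; S1 reads c0=1024 → after 1×micro: 2048 ⇒ (c0=1024, c1=2048)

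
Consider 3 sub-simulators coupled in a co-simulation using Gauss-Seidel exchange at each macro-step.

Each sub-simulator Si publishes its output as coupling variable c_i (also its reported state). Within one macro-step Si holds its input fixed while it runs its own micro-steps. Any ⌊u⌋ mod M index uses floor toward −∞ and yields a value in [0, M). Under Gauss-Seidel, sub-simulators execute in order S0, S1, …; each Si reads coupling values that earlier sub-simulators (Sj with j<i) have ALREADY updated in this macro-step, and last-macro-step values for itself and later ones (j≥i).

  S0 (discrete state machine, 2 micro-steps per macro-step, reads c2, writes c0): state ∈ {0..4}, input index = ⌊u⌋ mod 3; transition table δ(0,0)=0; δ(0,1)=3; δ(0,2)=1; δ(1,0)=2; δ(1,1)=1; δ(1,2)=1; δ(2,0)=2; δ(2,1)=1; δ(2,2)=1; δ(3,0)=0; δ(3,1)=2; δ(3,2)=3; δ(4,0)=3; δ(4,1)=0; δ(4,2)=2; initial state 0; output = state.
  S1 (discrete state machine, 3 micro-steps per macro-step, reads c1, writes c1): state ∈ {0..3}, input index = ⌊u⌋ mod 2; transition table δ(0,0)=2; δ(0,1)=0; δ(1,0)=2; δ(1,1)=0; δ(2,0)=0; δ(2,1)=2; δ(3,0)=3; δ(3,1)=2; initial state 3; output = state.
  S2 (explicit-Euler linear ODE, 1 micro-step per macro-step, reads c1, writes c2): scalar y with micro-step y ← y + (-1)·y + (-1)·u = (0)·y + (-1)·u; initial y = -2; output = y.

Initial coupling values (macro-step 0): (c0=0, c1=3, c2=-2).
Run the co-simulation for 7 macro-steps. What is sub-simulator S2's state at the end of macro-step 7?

macro 1: S0 reads c2=-2 → after 2×micro: 2; S1 reads c1=3 → after 3×micro: 2; S2 reads c1=2 → after 1×micro: -2 ⇒ (c0=2, c1=2, c2=-2)
macro 2: S0 reads c2=-2 → after 2×micro: 1; S1 reads c1=2 → after 3×micro: 0; S2 reads c1=0 → after 1×micro: 0 ⇒ (c0=1, c1=0, c2=0)
macro 3: S0 reads c2=0 → after 2×micro: 2; S1 reads c1=0 → after 3×micro: 2; S2 reads c1=2 → after 1×micro: -2 ⇒ (c0=2, c1=2, c2=-2)
macro 4: S0 reads c2=-2 → after 2×micro: 1; S1 reads c1=2 → after 3×micro: 0; S2 reads c1=0 → after 1×micro: 0 ⇒ (c0=1, c1=0, c2=0)
macro 5: S0 reads c2=0 → after 2×micro: 2; S1 reads c1=0 → after 3×micro: 2; S2 reads c1=2 → after 1×micro: -2 ⇒ (c0=2, c1=2, c2=-2)
macro 6: S0 reads c2=-2 → after 2×micro: 1; S1 reads c1=2 → after 3×micro: 0; S2 reads c1=0 → after 1×micro: 0 ⇒ (c0=1, c1=0, c2=0)
macro 7: S0 reads c2=0 → after 2×micro: 2; S1 reads c1=0 → after 3×micro: 2; S2 reads c1=2 → after 1×micro: -2 ⇒ (c0=2, c1=2, c2=-2)

S2 state at macro-step 7 = -2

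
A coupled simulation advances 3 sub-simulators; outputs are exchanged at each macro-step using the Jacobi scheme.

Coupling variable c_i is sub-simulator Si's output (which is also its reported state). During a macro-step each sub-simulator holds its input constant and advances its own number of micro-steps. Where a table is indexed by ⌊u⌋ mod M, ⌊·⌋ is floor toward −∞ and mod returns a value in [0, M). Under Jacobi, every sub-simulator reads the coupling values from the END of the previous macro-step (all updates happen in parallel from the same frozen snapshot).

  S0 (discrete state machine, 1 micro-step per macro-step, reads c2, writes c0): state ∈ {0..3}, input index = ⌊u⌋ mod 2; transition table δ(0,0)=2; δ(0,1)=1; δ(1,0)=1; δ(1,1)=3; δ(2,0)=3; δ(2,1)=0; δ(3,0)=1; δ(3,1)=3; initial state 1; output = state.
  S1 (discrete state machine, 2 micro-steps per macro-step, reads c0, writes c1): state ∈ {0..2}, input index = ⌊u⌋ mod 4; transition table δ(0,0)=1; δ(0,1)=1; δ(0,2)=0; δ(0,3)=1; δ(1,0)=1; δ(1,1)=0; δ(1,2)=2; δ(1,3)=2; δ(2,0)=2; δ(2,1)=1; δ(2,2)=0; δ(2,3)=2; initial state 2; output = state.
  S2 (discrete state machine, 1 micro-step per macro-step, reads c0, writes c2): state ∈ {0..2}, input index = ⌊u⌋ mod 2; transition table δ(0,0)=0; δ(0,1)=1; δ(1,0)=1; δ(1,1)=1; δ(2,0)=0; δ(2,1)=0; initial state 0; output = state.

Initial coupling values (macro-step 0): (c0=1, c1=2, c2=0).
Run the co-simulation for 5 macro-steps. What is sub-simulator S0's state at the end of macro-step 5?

S0 state at macro-step 5 = 3

macro 1: S0 reads c2=0 → after 1×micro: 1; S1 reads c0=1 → after 2×micro: 0; S2 reads c0=1 → after 1×micro: 1 ⇒ (c0=1, c1=0, c2=1)
macro 2: S0 reads c2=1 → after 1×micro: 3; S1 reads c0=1 → after 2×micro: 0; S2 reads c0=1 → after 1×micro: 1 ⇒ (c0=3, c1=0, c2=1)
macro 3: S0 reads c2=1 → after 1×micro: 3; S1 reads c0=3 → after 2×micro: 2; S2 reads c0=3 → after 1×micro: 1 ⇒ (c0=3, c1=2, c2=1)
macro 4: S0 reads c2=1 → after 1×micro: 3; S1 reads c0=3 → after 2×micro: 2; S2 reads c0=3 → after 1×micro: 1 ⇒ (c0=3, c1=2, c2=1)
macro 5: S0 reads c2=1 → after 1×micro: 3; S1 reads c0=3 → after 2×micro: 2; S2 reads c0=3 → after 1×micro: 1 ⇒ (c0=3, c1=2, c2=1)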